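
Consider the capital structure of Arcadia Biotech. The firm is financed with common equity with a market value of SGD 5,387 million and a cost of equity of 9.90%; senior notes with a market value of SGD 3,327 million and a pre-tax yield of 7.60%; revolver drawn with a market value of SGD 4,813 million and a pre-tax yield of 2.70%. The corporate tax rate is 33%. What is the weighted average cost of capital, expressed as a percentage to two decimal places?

Total capital V = 5387 + 3327 + 4813 = 13527.
Equity: weight = 5387/13527 = 0.3982; cost = 9.9%.
Senior notes: weight = 3327/13527 = 0.2460; after-tax cost = 7.6% × (1 − 33%) = 5.0920%.
Revolver drawn: weight = 4813/13527 = 0.3558; after-tax cost = 2.7% × (1 − 33%) = 1.8090%.
WACC = 0.3982 × 9.9000% + 0.2460 × 5.0920% + 0.3558 × 1.8090% = 5.8386%.

5.84%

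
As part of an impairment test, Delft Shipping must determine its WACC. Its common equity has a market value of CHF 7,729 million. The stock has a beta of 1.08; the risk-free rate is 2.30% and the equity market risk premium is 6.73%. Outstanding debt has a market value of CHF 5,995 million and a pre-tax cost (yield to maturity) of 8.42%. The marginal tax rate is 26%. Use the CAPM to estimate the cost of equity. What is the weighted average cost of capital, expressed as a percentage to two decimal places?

8.11%

Cost of equity via CAPM: Re = 2.3% + 1.08 × 6.73% = 9.5684%.
Total capital V = 7729 + 5995 = 13724.
Equity: weight = 7729/13724 = 0.5632; cost = 9.5684%.
Debt: weight = 5995/13724 = 0.4368; after-tax cost = 8.42% × (1 − 26%) = 6.2308%.
WACC = 0.5632 × 9.5684% + 0.4368 × 6.2308% = 8.1104%.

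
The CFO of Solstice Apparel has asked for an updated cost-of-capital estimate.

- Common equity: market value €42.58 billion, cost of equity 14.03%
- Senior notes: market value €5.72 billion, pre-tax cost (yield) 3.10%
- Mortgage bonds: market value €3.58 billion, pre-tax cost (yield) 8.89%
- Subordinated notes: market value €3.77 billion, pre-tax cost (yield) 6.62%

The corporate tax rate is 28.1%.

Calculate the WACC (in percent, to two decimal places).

Total capital V = 42.58 + 5.72 + 3.58 + 3.77 = 55.65.
Equity: weight = 42.58/55.65 = 0.7651; cost = 14.03%.
Senior notes: weight = 5.72/55.65 = 0.1028; after-tax cost = 3.1% × (1 − 28.1%) = 2.2289%.
Mortgage bonds: weight = 3.58/55.65 = 0.0643; after-tax cost = 8.89% × (1 − 28.1%) = 6.3919%.
Subordinated notes: weight = 3.77/55.65 = 0.0677; after-tax cost = 6.62% × (1 − 28.1%) = 4.7598%.
WACC = 0.7651 × 14.0300% + 0.1028 × 2.2289% + 0.0643 × 6.3919% + 0.0677 × 4.7598% = 11.6976%.

11.70%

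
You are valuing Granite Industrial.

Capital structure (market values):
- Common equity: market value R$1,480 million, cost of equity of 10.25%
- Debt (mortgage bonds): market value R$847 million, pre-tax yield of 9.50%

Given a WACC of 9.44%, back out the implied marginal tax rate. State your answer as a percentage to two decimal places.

Total capital V = 1480 + 847 = 2327.
Equity weight = 1480/2327 = 0.6360.
Mortgage bonds weight = 847/2327 = 0.3640.
Equity contribution = 0.6360 × 10.25% = 6.5191%.
Debt contribution must be 9.44% − 6.5191% = 2.9209%.
0.3640 × 9.5% × (1 − T) = 2.9209%  ⇒  (1 − T) = 0.8447.
T = 15.5300%.

15.53%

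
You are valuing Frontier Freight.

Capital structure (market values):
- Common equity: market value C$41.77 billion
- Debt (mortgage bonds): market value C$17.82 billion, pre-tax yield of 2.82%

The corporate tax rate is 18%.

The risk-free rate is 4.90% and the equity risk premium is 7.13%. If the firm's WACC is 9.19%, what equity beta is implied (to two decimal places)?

1.01

Total capital V = 41.77 + 17.82 = 59.59.
Equity weight = 41.77/59.59 = 0.7010.
Mortgage bonds weight = 17.82/59.59 = 0.2990.
Debt contribution = 0.2990 × 2.82% × (1 − 18%) = 0.6915%.
Required equity contribution = 9.19% − 0.6915% = 8.4985%  ⇒  Re = 12.1241%.
CAPM: 12.1241% = 4.9% + β × 7.13%  ⇒  β = 1.0132.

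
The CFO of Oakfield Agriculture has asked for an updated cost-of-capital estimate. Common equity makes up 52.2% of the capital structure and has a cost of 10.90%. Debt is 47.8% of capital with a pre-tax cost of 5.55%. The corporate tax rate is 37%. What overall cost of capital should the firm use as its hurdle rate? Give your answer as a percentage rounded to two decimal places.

After-tax cost of debt = 5.55% × (1 − 37%) = 3.4965%.
WACC = 0.522 × 10.9000% + 0.478 × 3.4965% = 7.3611%.

7.36%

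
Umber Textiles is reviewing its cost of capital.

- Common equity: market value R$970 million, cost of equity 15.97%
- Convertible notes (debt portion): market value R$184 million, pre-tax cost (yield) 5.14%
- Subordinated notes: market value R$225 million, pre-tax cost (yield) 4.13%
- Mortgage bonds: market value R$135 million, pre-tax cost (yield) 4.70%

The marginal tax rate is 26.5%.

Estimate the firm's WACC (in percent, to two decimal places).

Total capital V = 970 + 184 + 225 + 135 = 1514.
Equity: weight = 970/1514 = 0.6407; cost = 15.97%.
Convertible notes (debt portion): weight = 184/1514 = 0.1215; after-tax cost = 5.14% × (1 − 26.5%) = 3.7779%.
Subordinated notes: weight = 225/1514 = 0.1486; after-tax cost = 4.13% × (1 − 26.5%) = 3.0355%.
Mortgage bonds: weight = 135/1514 = 0.0892; after-tax cost = 4.7% × (1 − 26.5%) = 3.4545%.
WACC = 0.6407 × 15.9700% + 0.1215 × 3.7779% + 0.1486 × 3.0355% + 0.0892 × 3.4545% = 11.4501%.

11.45%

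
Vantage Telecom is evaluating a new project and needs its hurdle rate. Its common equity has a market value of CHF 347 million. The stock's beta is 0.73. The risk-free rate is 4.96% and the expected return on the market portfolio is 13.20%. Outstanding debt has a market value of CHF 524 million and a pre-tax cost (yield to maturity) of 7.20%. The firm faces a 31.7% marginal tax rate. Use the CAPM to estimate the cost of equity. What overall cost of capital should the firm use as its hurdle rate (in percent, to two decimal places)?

7.33%

Market risk premium = 13.2% − 4.96% = 8.24%.
Cost of equity via CAPM: Re = 4.96% + 0.73 × 8.24% = 10.9752%.
Total capital V = 347 + 524 = 871.
Equity: weight = 347/871 = 0.3984; cost = 10.9752%.
Debt: weight = 524/871 = 0.6016; after-tax cost = 7.2% × (1 − 31.7%) = 4.9176%.
WACC = 0.3984 × 10.9752% + 0.6016 × 4.9176% = 7.3309%.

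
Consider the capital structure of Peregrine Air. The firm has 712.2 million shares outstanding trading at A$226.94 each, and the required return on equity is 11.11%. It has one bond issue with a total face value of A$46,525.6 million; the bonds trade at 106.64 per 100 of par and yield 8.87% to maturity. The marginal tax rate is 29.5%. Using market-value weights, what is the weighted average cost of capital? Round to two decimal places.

9.97%

Market value of equity E = 226.94 × 712.2m = 161626.668m. Market value of debt D = 46525.6m × 106.64/100 = 49614.89984m.
Total capital V = 161626.668 + 49614.89984 = 211241.56784.
Equity: weight = 161626.668/211241.56784 = 0.7651; cost = 11.11%.
Bonds outstanding: weight = 49614.89984/211241.56784 = 0.2349; after-tax cost = 8.87% × (1 − 29.5%) = 6.2534%.
WACC = 0.7651 × 11.1100% + 0.2349 × 6.2534% = 9.9693%.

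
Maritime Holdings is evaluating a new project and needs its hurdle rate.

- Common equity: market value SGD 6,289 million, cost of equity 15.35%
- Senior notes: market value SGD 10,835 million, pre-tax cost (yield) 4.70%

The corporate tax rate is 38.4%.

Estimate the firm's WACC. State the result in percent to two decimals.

Total capital V = 6289 + 10835 = 17124.
Equity: weight = 6289/17124 = 0.3673; cost = 15.35%.
Senior notes: weight = 10835/17124 = 0.6327; after-tax cost = 4.7% × (1 − 38.4%) = 2.8952%.
WACC = 0.3673 × 15.3500% + 0.6327 × 2.8952% = 7.4694%.

7.47%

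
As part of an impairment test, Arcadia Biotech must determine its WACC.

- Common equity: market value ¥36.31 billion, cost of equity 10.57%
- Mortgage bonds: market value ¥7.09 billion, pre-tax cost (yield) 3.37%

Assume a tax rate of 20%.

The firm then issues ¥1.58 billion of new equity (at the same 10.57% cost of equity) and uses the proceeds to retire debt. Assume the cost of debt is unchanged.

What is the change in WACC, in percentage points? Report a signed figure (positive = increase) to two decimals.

+0.29 pp

Current WACC:
Total capital V = 36.31 + 7.09 = 43.4.
Equity: weight = 36.31/43.4 = 0.8366; cost = 10.57%.
Mortgage bonds: weight = 7.09/43.4 = 0.1634; after-tax cost = 3.37% × (1 − 20%) = 2.6960%.
WACC = 0.8366 × 10.5700% + 0.1634 × 2.6960% = 9.2837%.
After the change:
Total capital V = 37.89 + 5.51 = 43.4.
Equity: weight = 37.89/43.4 = 0.8730; cost = 10.57%.
Mortgage bonds: weight = 5.51/43.4 = 0.1270; after-tax cost = 3.37% × (1 − 20%) = 2.6960%.
WACC = 0.8730 × 10.5700% + 0.1270 × 2.6960% = 9.5703%.
Change in WACC = 9.5703% − 9.2837% = 0.2867 pp.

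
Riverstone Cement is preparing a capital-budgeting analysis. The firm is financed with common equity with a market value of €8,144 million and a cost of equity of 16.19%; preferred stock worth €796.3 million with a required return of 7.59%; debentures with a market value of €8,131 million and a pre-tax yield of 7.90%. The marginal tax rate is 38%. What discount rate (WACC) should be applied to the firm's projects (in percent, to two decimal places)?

10.41%

Total capital V = 8144 + 796.3 + 8131 = 17071.3.
Equity: weight = 8144/17071.3 = 0.4771; cost = 16.19%.
Preferred: weight = 796.3/17071.3 = 0.0466; cost = 7.59%.
Debentures: weight = 8131/17071.3 = 0.4763; after-tax cost = 7.9% × (1 − 38%) = 4.8980%.
WACC = 0.4771 × 16.1900% + 0.0466 × 7.5900% + 0.4763 × 4.8980% = 10.4105%.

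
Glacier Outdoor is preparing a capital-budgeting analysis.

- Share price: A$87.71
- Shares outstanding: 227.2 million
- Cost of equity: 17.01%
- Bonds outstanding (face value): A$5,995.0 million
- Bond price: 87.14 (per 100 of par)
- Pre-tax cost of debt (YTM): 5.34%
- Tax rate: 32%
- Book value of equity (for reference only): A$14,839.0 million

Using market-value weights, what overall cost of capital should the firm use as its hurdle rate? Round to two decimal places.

Market value of equity E = 87.71 × 227.2m = 19927.712m. Market value of debt D = 5995m × 87.14/100 = 5224.043m.
Total capital V = 19927.712 + 5224.043 = 25151.755.
Equity: weight = 19927.712/25151.755 = 0.7923; cost = 17.01%.
Bonds outstanding: weight = 5224.043/25151.755 = 0.2077; after-tax cost = 5.34% × (1 − 32%) = 3.6312%.
WACC = 0.7923 × 17.0100% + 0.2077 × 3.6312% = 14.2312%.

14.23%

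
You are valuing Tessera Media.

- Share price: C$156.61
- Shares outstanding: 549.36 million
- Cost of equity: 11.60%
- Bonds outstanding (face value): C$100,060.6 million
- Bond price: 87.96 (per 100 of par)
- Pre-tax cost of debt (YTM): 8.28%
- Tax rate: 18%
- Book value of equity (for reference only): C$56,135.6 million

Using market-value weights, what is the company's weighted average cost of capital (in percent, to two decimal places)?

9.17%

Market value of equity E = 156.61 × 549.36m = 86035.2696m. Market value of debt D = 100060.6m × 87.96/100 = 88013.30376m.
Total capital V = 86035.2696 + 88013.30376 = 174048.57336.
Equity: weight = 86035.2696/174048.57336 = 0.4943; cost = 11.6%.
Bonds outstanding: weight = 88013.30376/174048.57336 = 0.5057; after-tax cost = 8.28% × (1 − 18%) = 6.7896%.
WACC = 0.4943 × 11.6000% + 0.5057 × 6.7896% = 9.1675%.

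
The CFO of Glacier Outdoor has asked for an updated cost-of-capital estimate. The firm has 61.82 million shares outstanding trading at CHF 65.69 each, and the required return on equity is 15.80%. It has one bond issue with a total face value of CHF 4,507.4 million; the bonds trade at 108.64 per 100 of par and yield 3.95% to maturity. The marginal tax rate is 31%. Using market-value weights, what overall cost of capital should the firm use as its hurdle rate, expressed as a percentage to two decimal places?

8.65%

Market value of equity E = 65.69 × 61.82m = 4060.9558m. Market value of debt D = 4507.4m × 108.64/100 = 4896.83936m.
Total capital V = 4060.9558 + 4896.83936 = 8957.79516.
Equity: weight = 4060.9558/8957.79516 = 0.4533; cost = 15.8%.
Bonds outstanding: weight = 4896.83936/8957.79516 = 0.5467; after-tax cost = 3.95% × (1 − 31%) = 2.7255%.
WACC = 0.4533 × 15.8000% + 0.5467 × 2.7255% = 8.6527%.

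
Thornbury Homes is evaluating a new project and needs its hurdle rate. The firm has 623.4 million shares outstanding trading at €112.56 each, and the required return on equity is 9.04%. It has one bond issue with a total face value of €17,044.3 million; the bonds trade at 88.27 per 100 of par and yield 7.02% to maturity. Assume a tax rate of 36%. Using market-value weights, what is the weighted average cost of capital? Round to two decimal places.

Market value of equity E = 112.56 × 623.4m = 70169.904m. Market value of debt D = 17044.3m × 88.27/100 = 15045.00361m.
Total capital V = 70169.904 + 15045.00361 = 85214.90761.
Equity: weight = 70169.904/85214.90761 = 0.8234; cost = 9.04%.
Bonds outstanding: weight = 15045.00361/85214.90761 = 0.1766; after-tax cost = 7.02% × (1 − 36%) = 4.4928%.
WACC = 0.8234 × 9.0400% + 0.1766 × 4.4928% = 8.2372%.

8.24%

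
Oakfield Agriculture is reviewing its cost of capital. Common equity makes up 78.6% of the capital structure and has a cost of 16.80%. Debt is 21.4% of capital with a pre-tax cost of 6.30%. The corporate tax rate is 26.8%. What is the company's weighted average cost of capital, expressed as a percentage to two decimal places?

After-tax cost of debt = 6.3% × (1 − 26.8%) = 4.6116%.
WACC = 0.786 × 16.8000% + 0.214 × 4.6116% = 14.1917%.

14.19%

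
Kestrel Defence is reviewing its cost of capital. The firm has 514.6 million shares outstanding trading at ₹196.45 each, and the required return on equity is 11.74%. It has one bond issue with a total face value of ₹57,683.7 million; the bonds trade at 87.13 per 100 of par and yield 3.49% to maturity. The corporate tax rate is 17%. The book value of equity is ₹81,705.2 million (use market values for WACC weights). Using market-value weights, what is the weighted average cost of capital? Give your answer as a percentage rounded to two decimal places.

Market value of equity E = 196.45 × 514.6m = 101093.17m. Market value of debt D = 57683.7m × 87.13/100 = 50259.80781m.
Total capital V = 101093.17 + 50259.80781 = 151352.97781.
Equity: weight = 101093.17/151352.97781 = 0.6679; cost = 11.74%.
Bonds outstanding: weight = 50259.80781/151352.97781 = 0.3321; after-tax cost = 3.49% × (1 − 17%) = 2.8967%.
WACC = 0.6679 × 11.7400% + 0.3321 × 2.8967% = 8.8034%.

8.80%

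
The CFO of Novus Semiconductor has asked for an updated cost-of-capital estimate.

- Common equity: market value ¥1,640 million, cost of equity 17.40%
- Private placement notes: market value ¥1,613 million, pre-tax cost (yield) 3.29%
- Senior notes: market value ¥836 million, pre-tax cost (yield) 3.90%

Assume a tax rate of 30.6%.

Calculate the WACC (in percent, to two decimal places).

8.43%

Total capital V = 1640 + 1613 + 836 = 4089.
Equity: weight = 1640/4089 = 0.4011; cost = 17.4%.
Private placement notes: weight = 1613/4089 = 0.3945; after-tax cost = 3.29% × (1 − 30.6%) = 2.2833%.
Senior notes: weight = 836/4089 = 0.2045; after-tax cost = 3.9% × (1 − 30.6%) = 2.7066%.
WACC = 0.4011 × 17.4000% + 0.3945 × 2.2833% + 0.2045 × 2.7066% = 8.4328%.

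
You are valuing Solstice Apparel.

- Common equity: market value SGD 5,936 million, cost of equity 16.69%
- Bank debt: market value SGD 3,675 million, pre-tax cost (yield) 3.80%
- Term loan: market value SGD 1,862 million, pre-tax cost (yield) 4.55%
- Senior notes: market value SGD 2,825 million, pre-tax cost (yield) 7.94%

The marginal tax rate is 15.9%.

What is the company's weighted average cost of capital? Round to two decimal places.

Total capital V = 5936 + 3675 + 1862 + 2825 = 14298.
Equity: weight = 5936/14298 = 0.4152; cost = 16.69%.
Bank debt: weight = 3675/14298 = 0.2570; after-tax cost = 3.8% × (1 − 15.9%) = 3.1958%.
Term loan: weight = 1862/14298 = 0.1302; after-tax cost = 4.55% × (1 − 15.9%) = 3.8265%.
Senior notes: weight = 2825/14298 = 0.1976; after-tax cost = 7.94% × (1 − 15.9%) = 6.6775%.
WACC = 0.4152 × 16.6900% + 0.2570 × 3.1958% + 0.1302 × 3.8265% + 0.1976 × 6.6775% = 9.5682%.

9.57%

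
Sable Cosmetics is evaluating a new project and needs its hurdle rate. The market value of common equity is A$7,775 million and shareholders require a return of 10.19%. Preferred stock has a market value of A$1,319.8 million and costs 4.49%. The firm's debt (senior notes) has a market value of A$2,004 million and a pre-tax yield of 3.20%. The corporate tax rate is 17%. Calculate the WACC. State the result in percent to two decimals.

8.15%

Total capital V = 7775 + 1319.8 + 2004 = 11098.8.
Equity: weight = 7775/11098.8 = 0.7005; cost = 10.19%.
Preferred: weight = 1319.8/11098.8 = 0.1189; cost = 4.49%.
Senior notes: weight = 2004/11098.8 = 0.1806; after-tax cost = 3.2% × (1 − 17%) = 2.6560%.
WACC = 0.7005 × 10.1900% + 0.1189 × 4.4900% + 0.1806 × 2.6560% = 8.1519%.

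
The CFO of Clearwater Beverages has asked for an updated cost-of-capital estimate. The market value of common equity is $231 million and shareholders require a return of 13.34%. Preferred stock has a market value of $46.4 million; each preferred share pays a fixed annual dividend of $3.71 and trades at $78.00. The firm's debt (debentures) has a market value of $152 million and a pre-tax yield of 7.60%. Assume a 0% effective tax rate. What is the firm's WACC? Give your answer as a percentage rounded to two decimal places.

Cost of preferred: Rp = 3.71 / 78.0 = 4.7564%.
Total capital V = 231 + 46.4 + 152 = 429.4.
Equity: weight = 231/429.4 = 0.5380; cost = 13.34%.
Preferred: weight = 46.4/429.4 = 0.1081; cost = 4.7564%.
Debentures: weight = 152/429.4 = 0.3540; after-tax cost = 7.6% × (1 − 0%) = 7.6000%.
WACC = 0.5380 × 13.3400% + 0.1081 × 4.7564% + 0.3540 × 7.6000% = 10.3806%.

10.38%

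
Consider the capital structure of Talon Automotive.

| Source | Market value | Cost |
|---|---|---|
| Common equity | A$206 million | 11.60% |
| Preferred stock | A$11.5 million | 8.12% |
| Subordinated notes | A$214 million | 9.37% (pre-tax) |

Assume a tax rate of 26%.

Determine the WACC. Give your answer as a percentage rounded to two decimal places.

9.19%

Total capital V = 206 + 11.5 + 214 = 431.5.
Equity: weight = 206/431.5 = 0.4774; cost = 11.6%.
Preferred: weight = 11.5/431.5 = 0.0267; cost = 8.12%.
Subordinated notes: weight = 214/431.5 = 0.4959; after-tax cost = 9.37% × (1 − 26%) = 6.9338%.
WACC = 0.4774 × 11.6000% + 0.0267 × 8.1200% + 0.4959 × 6.9338% = 9.1931%.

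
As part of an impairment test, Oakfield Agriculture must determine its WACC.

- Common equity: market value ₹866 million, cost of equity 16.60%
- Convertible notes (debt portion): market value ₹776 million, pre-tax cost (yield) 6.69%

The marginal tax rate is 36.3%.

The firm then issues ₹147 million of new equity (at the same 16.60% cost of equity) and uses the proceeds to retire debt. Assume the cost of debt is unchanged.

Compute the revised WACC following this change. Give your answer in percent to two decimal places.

After the change:
Total capital V = 1013 + 629 = 1642.
Equity: weight = 1013/1642 = 0.6169; cost = 16.6%.
Convertible notes (debt portion): weight = 629/1642 = 0.3831; after-tax cost = 6.69% × (1 − 36.3%) = 4.2615%.
WACC = 0.6169 × 16.6000% + 0.3831 × 4.2615% = 11.8735%.

11.87%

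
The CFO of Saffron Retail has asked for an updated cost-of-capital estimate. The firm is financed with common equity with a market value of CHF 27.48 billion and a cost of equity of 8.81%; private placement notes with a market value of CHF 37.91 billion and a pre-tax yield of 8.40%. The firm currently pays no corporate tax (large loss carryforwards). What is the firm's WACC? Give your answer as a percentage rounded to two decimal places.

8.57%

Total capital V = 27.48 + 37.91 = 65.39.
Equity: weight = 27.48/65.39 = 0.4202; cost = 8.81%.
Private placement notes: weight = 37.91/65.39 = 0.5798; after-tax cost = 8.4% × (1 − 0%) = 8.4000%.
WACC = 0.4202 × 8.8100% + 0.5798 × 8.4000% = 8.5723%.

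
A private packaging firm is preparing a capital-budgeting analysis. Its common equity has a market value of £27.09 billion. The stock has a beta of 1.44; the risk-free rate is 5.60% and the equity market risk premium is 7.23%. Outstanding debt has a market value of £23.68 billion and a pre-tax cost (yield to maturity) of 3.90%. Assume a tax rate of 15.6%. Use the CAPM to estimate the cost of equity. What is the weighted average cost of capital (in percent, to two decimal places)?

Cost of equity via CAPM: Re = 5.6% + 1.44 × 7.23% = 16.0112%.
Total capital V = 27.09 + 23.68 = 50.77.
Equity: weight = 27.09/50.77 = 0.5336; cost = 16.0112%.
Debt: weight = 23.68/50.77 = 0.4664; after-tax cost = 3.9% × (1 − 15.6%) = 3.2916%.
WACC = 0.5336 × 16.0112% + 0.4664 × 3.2916% = 10.0786%.

10.08%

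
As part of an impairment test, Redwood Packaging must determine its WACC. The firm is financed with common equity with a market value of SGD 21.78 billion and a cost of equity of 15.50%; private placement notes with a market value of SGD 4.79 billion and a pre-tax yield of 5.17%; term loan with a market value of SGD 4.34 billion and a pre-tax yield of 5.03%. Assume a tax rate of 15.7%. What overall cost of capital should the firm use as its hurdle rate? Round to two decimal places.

12.19%

Total capital V = 21.78 + 4.79 + 4.34 = 30.91.
Equity: weight = 21.78/30.91 = 0.7046; cost = 15.5%.
Private placement notes: weight = 4.79/30.91 = 0.1550; after-tax cost = 5.17% × (1 − 15.7%) = 4.3583%.
Term loan: weight = 4.34/30.91 = 0.1404; after-tax cost = 5.03% × (1 − 15.7%) = 4.2403%.
WACC = 0.7046 × 15.5000% + 0.1550 × 4.3583% + 0.1404 × 4.2403% = 12.1925%.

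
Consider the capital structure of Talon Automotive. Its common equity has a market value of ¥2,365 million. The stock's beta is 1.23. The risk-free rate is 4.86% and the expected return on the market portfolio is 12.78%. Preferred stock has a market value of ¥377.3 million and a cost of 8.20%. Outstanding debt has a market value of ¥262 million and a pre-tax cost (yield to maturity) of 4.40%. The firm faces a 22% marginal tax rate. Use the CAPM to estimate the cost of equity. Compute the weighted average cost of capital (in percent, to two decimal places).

Market risk premium = 12.78% − 4.86% = 7.92%.
Cost of equity via CAPM: Re = 4.86% + 1.23 × 7.92% = 14.6016%.
Total capital V = 2365 + 377.3 + 262 = 3004.3.
Equity: weight = 2365/3004.3 = 0.7872; cost = 14.6016%.
Preferred: weight = 377.3/3004.3 = 0.1256; cost = 8.2%.
Debt: weight = 262/3004.3 = 0.0872; after-tax cost = 4.4% × (1 − 22%) = 3.4320%.
WACC = 0.7872 × 14.6016% + 0.1256 × 8.2000% + 0.0872 × 3.4320% = 12.8236%.

12.82%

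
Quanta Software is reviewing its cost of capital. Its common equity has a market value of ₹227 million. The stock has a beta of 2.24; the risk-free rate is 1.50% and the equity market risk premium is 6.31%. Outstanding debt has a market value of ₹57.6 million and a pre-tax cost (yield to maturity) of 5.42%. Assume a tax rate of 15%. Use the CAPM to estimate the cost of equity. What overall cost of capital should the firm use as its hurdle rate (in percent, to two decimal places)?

13.40%

Cost of equity via CAPM: Re = 1.5% + 2.24 × 6.31% = 15.6344%.
Total capital V = 227 + 57.6 = 284.6.
Equity: weight = 227/284.6 = 0.7976; cost = 15.6344%.
Debt: weight = 57.6/284.6 = 0.2024; after-tax cost = 5.42% × (1 − 15%) = 4.6070%.
WACC = 0.7976 × 15.6344% + 0.2024 × 4.6070% = 13.4026%.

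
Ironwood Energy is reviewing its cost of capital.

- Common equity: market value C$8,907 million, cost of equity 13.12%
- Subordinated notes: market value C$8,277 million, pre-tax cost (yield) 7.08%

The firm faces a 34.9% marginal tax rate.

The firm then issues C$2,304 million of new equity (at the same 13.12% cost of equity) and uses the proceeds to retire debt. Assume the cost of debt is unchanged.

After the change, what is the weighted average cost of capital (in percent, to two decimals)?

10.16%

After the change:
Total capital V = 11211 + 5973 = 17184.
Equity: weight = 11211/17184 = 0.6524; cost = 13.12%.
Subordinated notes: weight = 5973/17184 = 0.3476; after-tax cost = 7.08% × (1 − 34.9%) = 4.6091%.
WACC = 0.6524 × 13.1200% + 0.3476 × 4.6091% = 10.1617%.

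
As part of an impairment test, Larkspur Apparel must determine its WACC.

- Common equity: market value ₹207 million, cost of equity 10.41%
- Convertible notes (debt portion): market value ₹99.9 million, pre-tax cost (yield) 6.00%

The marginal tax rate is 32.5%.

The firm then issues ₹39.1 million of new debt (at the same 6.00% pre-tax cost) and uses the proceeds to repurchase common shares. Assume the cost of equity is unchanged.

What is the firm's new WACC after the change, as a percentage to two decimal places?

7.53%

After the change:
Total capital V = 167.9 + 139 = 306.9.
Equity: weight = 167.9/306.9 = 0.5471; cost = 10.41%.
Convertible notes (debt portion): weight = 139/306.9 = 0.4529; after-tax cost = 6% × (1 − 32.5%) = 4.0500%.
WACC = 0.5471 × 10.4100% + 0.4529 × 4.0500% = 7.5295%.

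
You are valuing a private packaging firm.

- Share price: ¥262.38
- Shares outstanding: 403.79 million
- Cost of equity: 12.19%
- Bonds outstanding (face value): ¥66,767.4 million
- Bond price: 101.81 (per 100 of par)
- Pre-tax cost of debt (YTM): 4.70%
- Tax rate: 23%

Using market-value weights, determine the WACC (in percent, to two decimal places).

8.84%

Market value of equity E = 262.38 × 403.79m = 105946.4202m. Market value of debt D = 66767.4m × 101.81/100 = 67975.88994m.
Total capital V = 105946.4202 + 67975.88994 = 173922.31014.
Equity: weight = 105946.4202/173922.31014 = 0.6092; cost = 12.19%.
Bonds outstanding: weight = 67975.88994/173922.31014 = 0.3908; after-tax cost = 4.7% × (1 − 23%) = 3.6190%.
WACC = 0.6092 × 12.1900% + 0.3908 × 3.6190% = 8.8401%.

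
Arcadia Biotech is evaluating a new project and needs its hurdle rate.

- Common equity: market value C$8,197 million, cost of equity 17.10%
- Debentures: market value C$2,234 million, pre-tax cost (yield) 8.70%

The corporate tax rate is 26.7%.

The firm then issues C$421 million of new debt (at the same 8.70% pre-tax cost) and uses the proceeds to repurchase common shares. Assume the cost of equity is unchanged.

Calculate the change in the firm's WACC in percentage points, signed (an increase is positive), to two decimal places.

-0.43 pp

Current WACC:
Total capital V = 8197 + 2234 = 10431.
Equity: weight = 8197/10431 = 0.7858; cost = 17.1%.
Debentures: weight = 2234/10431 = 0.2142; after-tax cost = 8.7% × (1 − 26.7%) = 6.3771%.
WACC = 0.7858 × 17.1000% + 0.2142 × 6.3771% = 14.8035%.
After the change:
Total capital V = 7776 + 2655 = 10431.
Equity: weight = 7776/10431 = 0.7455; cost = 17.1%.
Debentures: weight = 2655/10431 = 0.2545; after-tax cost = 8.7% × (1 − 26.7%) = 6.3771%.
WACC = 0.7455 × 17.1000% + 0.2545 × 6.3771% = 14.3707%.
Change in WACC = 14.3707% − 14.8035% = -0.4328 pp.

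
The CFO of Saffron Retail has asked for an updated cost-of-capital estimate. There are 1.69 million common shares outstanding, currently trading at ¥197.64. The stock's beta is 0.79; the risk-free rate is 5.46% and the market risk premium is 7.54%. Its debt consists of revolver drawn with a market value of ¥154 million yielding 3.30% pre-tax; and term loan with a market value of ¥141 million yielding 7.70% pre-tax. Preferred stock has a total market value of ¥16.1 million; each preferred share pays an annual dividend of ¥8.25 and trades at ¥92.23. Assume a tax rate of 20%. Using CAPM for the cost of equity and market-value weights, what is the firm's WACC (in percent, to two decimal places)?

Cost of equity via CAPM: Re = 5.46% + 0.79 × 7.54% = 11.4166%.
Cost of preferred: Rp = 8.25 / 92.23 = 8.9450%.
Market value of equity E = 197.64 × 1.69m = 334.0116m.
Total capital V = 334.0116 + 16.1 + 154 + 141 = 645.1116.
Equity: weight = 334.0116/645.1116 = 0.5178; cost = 11.4166%.
Preferred: weight = 16.1/645.1116 = 0.0250; cost = 8.945%.
Revolver drawn: weight = 154/645.1116 = 0.2387; after-tax cost = 3.3% × (1 − 20%) = 2.6400%.
Term loan: weight = 141/645.1116 = 0.2186; after-tax cost = 7.7% × (1 − 20%) = 6.1600%.
WACC = 0.5178 × 11.4166% + 0.0250 × 8.9450% + 0.2387 × 2.6400% + 0.2186 × 6.1600% = 8.1109%.

8.11%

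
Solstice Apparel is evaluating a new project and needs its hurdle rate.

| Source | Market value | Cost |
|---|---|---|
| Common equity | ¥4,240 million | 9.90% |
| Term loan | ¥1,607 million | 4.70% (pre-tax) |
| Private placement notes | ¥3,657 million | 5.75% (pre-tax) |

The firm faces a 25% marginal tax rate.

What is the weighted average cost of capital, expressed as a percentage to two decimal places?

6.67%

Total capital V = 4240 + 1607 + 3657 = 9504.
Equity: weight = 4240/9504 = 0.4461; cost = 9.9%.
Term loan: weight = 1607/9504 = 0.1691; after-tax cost = 4.7% × (1 − 25%) = 3.5250%.
Private placement notes: weight = 3657/9504 = 0.3848; after-tax cost = 5.75% × (1 − 25%) = 4.3125%.
WACC = 0.4461 × 9.9000% + 0.1691 × 3.5250% + 0.3848 × 4.3125% = 6.6721%.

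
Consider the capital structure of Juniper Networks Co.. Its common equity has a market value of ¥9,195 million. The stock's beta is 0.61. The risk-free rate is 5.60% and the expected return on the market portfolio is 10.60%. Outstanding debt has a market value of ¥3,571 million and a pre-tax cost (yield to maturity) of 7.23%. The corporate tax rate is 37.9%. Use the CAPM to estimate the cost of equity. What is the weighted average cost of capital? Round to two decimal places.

Market risk premium = 10.6% − 5.6% = 5.0%.
Cost of equity via CAPM: Re = 5.6% + 0.61 × 5.0% = 8.6500%.
Total capital V = 9195 + 3571 = 12766.
Equity: weight = 9195/12766 = 0.7203; cost = 8.65%.
Debt: weight = 3571/12766 = 0.2797; after-tax cost = 7.23% × (1 − 37.9%) = 4.4898%.
WACC = 0.7203 × 8.6500% + 0.2797 × 4.4898% = 7.4863%.

7.49%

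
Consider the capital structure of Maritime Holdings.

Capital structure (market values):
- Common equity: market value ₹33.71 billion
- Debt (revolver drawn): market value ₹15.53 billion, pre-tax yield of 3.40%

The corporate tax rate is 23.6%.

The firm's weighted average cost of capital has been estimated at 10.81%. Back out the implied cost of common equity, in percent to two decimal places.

14.59%

Total capital V = 33.71 + 15.53 = 49.24.
Equity weight = 33.71/49.24 = 0.6846.
Revolver drawn weight = 15.53/49.24 = 0.3154.
Debt contribution = 0.3154 × 3.4% × (1 − 23.6%) = 0.8193%.
Required equity contribution = 10.81% − 0.8193% = 9.9907%.
Re = 9.9907% / 0.6846 = 14.5934%.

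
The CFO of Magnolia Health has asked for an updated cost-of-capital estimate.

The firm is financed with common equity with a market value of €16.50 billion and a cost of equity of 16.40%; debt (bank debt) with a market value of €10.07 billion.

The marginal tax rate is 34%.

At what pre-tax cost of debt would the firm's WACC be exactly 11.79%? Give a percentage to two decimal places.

Total capital V = 16.5 + 10.07 = 26.57.
Equity weight = 16.5/26.57 = 0.6210.
Bank debt weight = 10.07/26.57 = 0.3790.
Equity contribution = 0.6210 × 16.4% = 10.1844%.
Remaining for debt = 11.79% − 10.1844% = 1.6056%.
Rd × (1 − 34%) × 0.3790 = 1.6056%  ⇒  Rd = 6.4188%.

6.42%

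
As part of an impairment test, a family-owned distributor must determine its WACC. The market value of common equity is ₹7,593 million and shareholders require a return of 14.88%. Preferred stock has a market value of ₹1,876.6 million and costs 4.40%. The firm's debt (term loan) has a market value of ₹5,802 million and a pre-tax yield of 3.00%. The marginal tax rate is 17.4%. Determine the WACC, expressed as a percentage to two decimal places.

Total capital V = 7593 + 1876.6 + 5802 = 15271.6.
Equity: weight = 7593/15271.6 = 0.4972; cost = 14.88%.
Preferred: weight = 1876.6/15271.6 = 0.1229; cost = 4.4%.
Term loan: weight = 5802/15271.6 = 0.3799; after-tax cost = 3% × (1 − 17.4%) = 2.4780%.
WACC = 0.4972 × 14.8800% + 0.1229 × 4.4000% + 0.3799 × 2.4780% = 8.8804%.

8.88%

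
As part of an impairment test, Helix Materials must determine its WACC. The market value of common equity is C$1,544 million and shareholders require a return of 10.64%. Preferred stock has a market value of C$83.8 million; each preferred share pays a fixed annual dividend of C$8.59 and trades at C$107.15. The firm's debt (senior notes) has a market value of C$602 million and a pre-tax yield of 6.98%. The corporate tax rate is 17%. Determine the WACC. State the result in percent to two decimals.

Cost of preferred: Rp = 8.59 / 107.15 = 8.0168%.
Total capital V = 1544 + 83.8 + 602 = 2229.8.
Equity: weight = 1544/2229.8 = 0.6924; cost = 10.64%.
Preferred: weight = 83.8/2229.8 = 0.0376; cost = 8.0168%.
Senior notes: weight = 602/2229.8 = 0.2700; after-tax cost = 6.98% × (1 − 17%) = 5.7934%.
WACC = 0.6924 × 10.6400% + 0.0376 × 8.0168% + 0.2700 × 5.7934% = 9.2329%.

9.23%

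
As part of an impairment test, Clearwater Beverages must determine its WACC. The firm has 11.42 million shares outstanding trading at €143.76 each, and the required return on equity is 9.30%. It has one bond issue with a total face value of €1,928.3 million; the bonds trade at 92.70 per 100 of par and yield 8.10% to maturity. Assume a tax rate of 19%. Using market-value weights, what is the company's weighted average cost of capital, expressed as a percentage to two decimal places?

7.87%

Market value of equity E = 143.76 × 11.42m = 1641.7392m. Market value of debt D = 1928.3m × 92.7/100 = 1787.5341m.
Total capital V = 1641.7392 + 1787.5341 = 3429.2733.
Equity: weight = 1641.7392/3429.2733 = 0.4787; cost = 9.3%.
Bonds outstanding: weight = 1787.5341/3429.2733 = 0.5213; after-tax cost = 8.1% × (1 − 19%) = 6.5610%.
WACC = 0.4787 × 9.3000% + 0.5213 × 6.5610% = 7.8723%.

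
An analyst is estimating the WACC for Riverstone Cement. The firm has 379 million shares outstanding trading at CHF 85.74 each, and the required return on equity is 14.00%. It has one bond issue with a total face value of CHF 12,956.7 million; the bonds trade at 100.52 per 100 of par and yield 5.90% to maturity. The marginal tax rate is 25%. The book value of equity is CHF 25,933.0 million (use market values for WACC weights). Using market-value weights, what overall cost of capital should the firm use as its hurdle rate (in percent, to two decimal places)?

Market value of equity E = 85.74 × 379m = 32495.46m. Market value of debt D = 12956.7m × 100.52/100 = 13024.07484m.
Total capital V = 32495.46 + 13024.07484 = 45519.53484.
Equity: weight = 32495.46/45519.53484 = 0.7139; cost = 14%.
Bonds outstanding: weight = 13024.07484/45519.53484 = 0.2861; after-tax cost = 5.9% × (1 − 25%) = 4.4250%.
WACC = 0.7139 × 14.0000% + 0.2861 × 4.4250% = 11.2604%.

11.26%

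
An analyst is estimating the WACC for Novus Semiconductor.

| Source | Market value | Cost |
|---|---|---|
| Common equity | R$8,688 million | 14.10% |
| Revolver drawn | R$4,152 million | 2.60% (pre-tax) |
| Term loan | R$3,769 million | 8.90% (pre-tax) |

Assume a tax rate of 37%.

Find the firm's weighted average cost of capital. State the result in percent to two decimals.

9.06%

Total capital V = 8688 + 4152 + 3769 = 16609.
Equity: weight = 8688/16609 = 0.5231; cost = 14.1%.
Revolver drawn: weight = 4152/16609 = 0.2500; after-tax cost = 2.6% × (1 − 37%) = 1.6380%.
Term loan: weight = 3769/16609 = 0.2269; after-tax cost = 8.9% × (1 − 37%) = 5.6070%.
WACC = 0.5231 × 14.1000% + 0.2500 × 1.6380% + 0.2269 × 5.6070% = 9.0574%.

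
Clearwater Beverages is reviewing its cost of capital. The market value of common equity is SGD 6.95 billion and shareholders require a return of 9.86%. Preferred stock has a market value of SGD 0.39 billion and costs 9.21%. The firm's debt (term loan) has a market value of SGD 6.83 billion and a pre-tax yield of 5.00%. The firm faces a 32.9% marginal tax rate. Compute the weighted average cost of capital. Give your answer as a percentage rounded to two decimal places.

Total capital V = 6.95 + 0.39 + 6.83 = 14.17.
Equity: weight = 6.95/14.17 = 0.4905; cost = 9.86%.
Preferred: weight = 0.39/14.17 = 0.0275; cost = 9.21%.
Term loan: weight = 6.83/14.17 = 0.4820; after-tax cost = 5% × (1 − 32.9%) = 3.3550%.
WACC = 0.4905 × 9.8600% + 0.0275 × 9.2100% + 0.4820 × 3.3550% = 6.7067%.

6.71%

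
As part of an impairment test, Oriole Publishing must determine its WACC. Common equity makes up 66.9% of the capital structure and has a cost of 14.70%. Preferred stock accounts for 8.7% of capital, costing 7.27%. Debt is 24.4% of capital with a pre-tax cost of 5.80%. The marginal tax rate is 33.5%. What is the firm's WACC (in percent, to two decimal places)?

11.41%

After-tax cost of debt = 5.8% × (1 − 33.5%) = 3.8570%.
WACC = 0.669 × 14.7000% + 0.087 × 7.2700% + 0.244 × 3.8570% = 11.4079%.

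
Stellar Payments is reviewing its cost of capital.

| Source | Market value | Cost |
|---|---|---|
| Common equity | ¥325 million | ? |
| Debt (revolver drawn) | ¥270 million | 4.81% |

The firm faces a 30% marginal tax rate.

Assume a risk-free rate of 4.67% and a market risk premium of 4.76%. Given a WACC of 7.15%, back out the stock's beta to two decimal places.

1.18

Total capital V = 325 + 270 = 595.
Equity weight = 325/595 = 0.5462.
Revolver drawn weight = 270/595 = 0.4538.
Debt contribution = 0.4538 × 4.81% × (1 − 30%) = 1.5279%.
Required equity contribution = 7.15% − 1.5279% = 5.6221%  ⇒  Re = 10.2928%.
CAPM: 10.2928% = 4.67% + β × 4.76%  ⇒  β = 1.1813.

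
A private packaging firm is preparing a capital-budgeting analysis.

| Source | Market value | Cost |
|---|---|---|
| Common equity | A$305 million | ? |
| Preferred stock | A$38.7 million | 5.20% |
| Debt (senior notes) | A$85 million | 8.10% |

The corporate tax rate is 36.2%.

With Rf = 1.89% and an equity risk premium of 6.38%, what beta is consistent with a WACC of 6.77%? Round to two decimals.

Total capital V = 305 + 38.7 + 85 = 428.7.
Equity weight = 305/428.7 = 0.7115.
Preferred weight = 38.7/428.7 = 0.0903.
Senior notes weight = 85/428.7 = 0.1983.
Debt contribution = 0.1983 × 8.1% × (1 − 36.2%) = 1.0246%.
Preferred contribution = 0.0903 × 5.2% = 0.4694%.
Required equity contribution = 6.77% − 1.4941% = 5.2759%  ⇒  Re = 7.4157%.
CAPM: 7.4157% = 1.89% + β × 6.38%  ⇒  β = 0.8661.

0.87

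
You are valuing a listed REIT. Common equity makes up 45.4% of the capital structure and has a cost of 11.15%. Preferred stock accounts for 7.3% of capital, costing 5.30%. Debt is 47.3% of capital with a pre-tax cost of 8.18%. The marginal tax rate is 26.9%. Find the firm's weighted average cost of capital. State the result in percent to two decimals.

After-tax cost of debt = 8.18% × (1 − 26.9%) = 5.9796%.
WACC = 0.454 × 11.1500% + 0.073 × 5.3000% + 0.473 × 5.9796% = 8.2773%.

8.28%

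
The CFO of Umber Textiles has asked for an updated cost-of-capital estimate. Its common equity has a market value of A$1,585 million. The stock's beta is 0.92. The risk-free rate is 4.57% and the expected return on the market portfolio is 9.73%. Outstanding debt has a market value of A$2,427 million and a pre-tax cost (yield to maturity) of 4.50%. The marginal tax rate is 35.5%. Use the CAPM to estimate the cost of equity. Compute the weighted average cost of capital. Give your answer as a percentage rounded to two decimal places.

5.44%

Market risk premium = 9.73% − 4.57% = 5.16%.
Cost of equity via CAPM: Re = 4.57% + 0.92 × 5.16% = 9.3172%.
Total capital V = 1585 + 2427 = 4012.
Equity: weight = 1585/4012 = 0.3951; cost = 9.3172%.
Debt: weight = 2427/4012 = 0.6049; after-tax cost = 4.5% × (1 − 35.5%) = 2.9025%.
WACC = 0.3951 × 9.3172% + 0.6049 × 2.9025% = 5.4367%.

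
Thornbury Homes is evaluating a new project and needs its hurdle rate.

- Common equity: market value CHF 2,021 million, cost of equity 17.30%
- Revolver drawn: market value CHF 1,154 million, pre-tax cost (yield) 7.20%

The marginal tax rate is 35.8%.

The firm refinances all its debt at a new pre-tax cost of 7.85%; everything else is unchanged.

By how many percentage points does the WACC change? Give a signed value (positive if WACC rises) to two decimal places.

Current WACC:
Total capital V = 2021 + 1154 = 3175.
Equity: weight = 2021/3175 = 0.6365; cost = 17.3%.
Revolver drawn: weight = 1154/3175 = 0.3635; after-tax cost = 7.2% × (1 − 35.8%) = 4.6224%.
WACC = 0.6365 × 17.3000% + 0.3635 × 4.6224% = 12.6921%.
After the change:
Total capital V = 2021 + 1154 = 3175.
Equity: weight = 2021/3175 = 0.6365; cost = 17.3%.
Revolver drawn: weight = 1154/3175 = 0.3635; after-tax cost = 7.85% × (1 − 35.8%) = 5.0397%.
WACC = 0.6365 × 17.3000% + 0.3635 × 5.0397% = 12.8438%.
Change in WACC = 12.8438% − 12.6921% = 0.1517 pp.

+0.15 pp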